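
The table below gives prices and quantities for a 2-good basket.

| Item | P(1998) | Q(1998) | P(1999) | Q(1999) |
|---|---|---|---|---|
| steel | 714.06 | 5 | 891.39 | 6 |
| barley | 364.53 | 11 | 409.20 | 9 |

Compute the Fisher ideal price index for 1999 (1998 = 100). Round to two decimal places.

118.78

Laspeyres component (base-period weights):
ΣP(1999)Q(1998) = 891.39×5 + 409.20×11 = 4456.95 + 4501.2 = 8958.15
ΣP(1998)Q(1998) = 714.06×5 + 364.53×11 = 3570.3 + 4009.83 = 7580.13
L = 8958.15 / 7580.13 × 100 = 118.1794
Paasche component (current-period weights):
ΣP(1999)Q(1999) = 891.39×6 + 409.20×9 = 5348.34 + 3682.8 = 9031.14
ΣP(1998)Q(1999) = 714.06×6 + 364.53×9 = 4284.36 + 3280.77 = 7565.13
P = 9031.14 / 7565.13 × 100 = 119.3785
Fisher = √(L × P) = √(118.1794 × 119.3785) = 118.7774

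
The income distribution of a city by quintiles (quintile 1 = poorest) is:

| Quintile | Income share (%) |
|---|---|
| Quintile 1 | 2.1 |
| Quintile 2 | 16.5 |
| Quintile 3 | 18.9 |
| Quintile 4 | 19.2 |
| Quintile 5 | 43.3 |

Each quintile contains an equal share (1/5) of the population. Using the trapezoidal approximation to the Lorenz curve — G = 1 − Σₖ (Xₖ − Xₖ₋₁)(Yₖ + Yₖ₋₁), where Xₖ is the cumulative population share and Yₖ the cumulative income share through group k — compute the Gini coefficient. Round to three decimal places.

0.340

Cumulative income shares Yₖ: 0.0210, 0.1860, 0.3750, 0.5670, 1.0000
Σ (Xₖ−Xₖ₋₁)(Yₖ+Yₖ₋₁) = (1/5)(0.0210+0.0000) + (1/5)(0.1860+0.0210) + (1/5)(0.3750+0.1860) + (1/5)(0.5670+0.3750) + (1/5)(1.0000+0.5670)
  = 0.0042 + 0.0414 + 0.1122 + 0.1884 + 0.3134 = 0.6596
G = 1 − 0.6596 = 0.3404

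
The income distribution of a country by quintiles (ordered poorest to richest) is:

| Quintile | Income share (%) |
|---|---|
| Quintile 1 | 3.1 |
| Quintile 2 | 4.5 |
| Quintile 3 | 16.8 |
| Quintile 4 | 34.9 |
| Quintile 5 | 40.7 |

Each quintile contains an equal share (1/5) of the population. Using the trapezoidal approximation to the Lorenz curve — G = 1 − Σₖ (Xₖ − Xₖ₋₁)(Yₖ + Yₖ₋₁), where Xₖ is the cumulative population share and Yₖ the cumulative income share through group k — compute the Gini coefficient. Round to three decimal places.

Cumulative income shares Yₖ: 0.0310, 0.0760, 0.2440, 0.5930, 1.0000
Σ (Xₖ−Xₖ₋₁)(Yₖ+Yₖ₋₁) = (1/5)(0.0310+0.0000) + (1/5)(0.0760+0.0310) + (1/5)(0.2440+0.0760) + (1/5)(0.5930+0.2440) + (1/5)(1.0000+0.5930)
  = 0.0062 + 0.0214 + 0.0640 + 0.1674 + 0.3186 = 0.5776
G = 1 − 0.5776 = 0.4224

0.422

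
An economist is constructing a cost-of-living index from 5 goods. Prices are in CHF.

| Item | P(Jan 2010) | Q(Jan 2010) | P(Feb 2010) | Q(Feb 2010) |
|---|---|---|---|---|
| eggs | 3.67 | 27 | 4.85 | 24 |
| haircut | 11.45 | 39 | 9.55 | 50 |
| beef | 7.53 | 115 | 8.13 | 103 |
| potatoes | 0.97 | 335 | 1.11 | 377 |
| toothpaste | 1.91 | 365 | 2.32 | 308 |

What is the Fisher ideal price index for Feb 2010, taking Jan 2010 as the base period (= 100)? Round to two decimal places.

Laspeyres component (base-period weights):
ΣP(Feb 2010)Q(Jan 2010) = 4.85×27 + 9.55×39 + 8.13×115 + 1.11×335 + 2.32×365 = 130.95 + 372.45 + 934.95 + 371.85 + 846.8 = 2657
ΣP(Jan 2010)Q(Jan 2010) = 3.67×27 + 11.45×39 + 7.53×115 + 0.97×335 + 1.91×365 = 99.09 + 446.55 + 865.95 + 324.95 + 697.15 = 2433.69
L = 2657 / 2433.69 × 100 = 109.1758
Paasche component (current-period weights):
ΣP(Feb 2010)Q(Feb 2010) = 4.85×24 + 9.55×50 + 8.13×103 + 1.11×377 + 2.32×308 = 116.4 + 477.5 + 837.39 + 418.47 + 714.56 = 2564.32
ΣP(Jan 2010)Q(Feb 2010) = 3.67×24 + 11.45×50 + 7.53×103 + 0.97×377 + 1.91×308 = 88.08 + 572.5 + 775.59 + 365.69 + 588.28 = 2390.14
P = 2564.32 / 2390.14 × 100 = 107.2874
Fisher = √(L × P) = √(109.1758 × 107.2874) = 108.2275

108.23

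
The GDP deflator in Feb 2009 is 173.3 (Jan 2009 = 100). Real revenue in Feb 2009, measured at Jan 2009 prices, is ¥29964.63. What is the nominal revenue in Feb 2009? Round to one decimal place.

51928.7

Nominal = Real × (Index/100) = 29964.63 × (173.3/100)
        = 29964.63 × 1.733 = 51928.7038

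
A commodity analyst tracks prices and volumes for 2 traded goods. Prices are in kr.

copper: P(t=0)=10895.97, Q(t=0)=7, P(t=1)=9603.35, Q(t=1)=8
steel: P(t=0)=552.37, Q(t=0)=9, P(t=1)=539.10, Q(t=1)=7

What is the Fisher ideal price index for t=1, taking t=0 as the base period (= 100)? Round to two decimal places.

88.63

Laspeyres component (base-period weights):
ΣP(t=1)Q(t=0) = 9603.35×7 + 539.10×9 = 67223.45 + 4851.9 = 72075.35
ΣP(t=0)Q(t=0) = 10895.97×7 + 552.37×9 = 76271.79 + 4971.33 = 81243.12
L = 72075.35 / 81243.12 × 100 = 88.7156
Paasche component (current-period weights):
ΣP(t=1)Q(t=1) = 9603.35×8 + 539.10×7 = 76826.8 + 3773.7 = 80600.5
ΣP(t=0)Q(t=1) = 10895.97×8 + 552.37×7 = 87167.76 + 3866.59 = 91034.35
P = 80600.5 / 91034.35 × 100 = 88.5386
Fisher = √(L × P) = √(88.7156 × 88.5386) = 88.6271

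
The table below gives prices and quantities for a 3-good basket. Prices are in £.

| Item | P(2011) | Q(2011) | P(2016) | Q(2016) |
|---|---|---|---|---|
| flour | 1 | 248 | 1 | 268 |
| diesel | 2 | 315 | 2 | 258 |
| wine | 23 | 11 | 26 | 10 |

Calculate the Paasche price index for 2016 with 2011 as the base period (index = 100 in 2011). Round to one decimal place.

103.0

Paasche price index uses current-period quantities as weights.
ΣP(2016)·Q(2016) = 1×268 + 2×258 + 26×10 = 268 + 516 + 260 = 1044
ΣP(2011)·Q(2016) = 1×268 + 2×258 + 23×10 = 268 + 516 + 230 = 1014
Index = 1044 / 1014 × 100 = 102.9586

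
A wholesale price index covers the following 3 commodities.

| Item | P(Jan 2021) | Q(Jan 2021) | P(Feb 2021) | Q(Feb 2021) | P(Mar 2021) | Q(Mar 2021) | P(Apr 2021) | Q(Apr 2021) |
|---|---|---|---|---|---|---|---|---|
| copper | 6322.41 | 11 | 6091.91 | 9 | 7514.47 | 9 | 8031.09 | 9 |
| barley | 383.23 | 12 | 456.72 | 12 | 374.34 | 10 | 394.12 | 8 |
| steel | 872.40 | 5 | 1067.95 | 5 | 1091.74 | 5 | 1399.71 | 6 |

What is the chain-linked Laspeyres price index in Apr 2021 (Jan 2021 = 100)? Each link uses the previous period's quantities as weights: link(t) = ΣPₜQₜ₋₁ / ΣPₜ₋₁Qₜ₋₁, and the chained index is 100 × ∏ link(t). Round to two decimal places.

Link Jan 2021→Feb 2021:
ΣP(Feb 2021)Q(Jan 2021) = 6091.91×11 + 456.72×12 + 1067.95×5 = 67011.01 + 5480.64 + 5339.75 = 77831.4
ΣP(Jan 2021)Q(Jan 2021) = 6322.41×11 + 383.23×12 + 872.40×5 = 69546.51 + 4598.76 + 4362 = 78507.27
link = 77831.4/78507.27 = 0.991391
Link Feb 2021→Mar 2021:
ΣP(Mar 2021)Q(Feb 2021) = 7514.47×9 + 374.34×12 + 1091.74×5 = 67630.23 + 4492.08 + 5458.7 = 77581.01
ΣP(Feb 2021)Q(Feb 2021) = 6091.91×9 + 456.72×12 + 1067.95×5 = 54827.19 + 5480.64 + 5339.75 = 65647.58
link = 77581.01/65647.58 = 1.181780
Link Mar 2021→Apr 2021:
ΣP(Apr 2021)Q(Mar 2021) = 8031.09×9 + 394.12×10 + 1399.71×5 = 72279.81 + 3941.2 + 6998.55 = 83219.56
ΣP(Mar 2021)Q(Mar 2021) = 7514.47×9 + 374.34×10 + 1091.74×5 = 67630.23 + 3743.4 + 5458.7 = 76832.33
link = 83219.56/76832.33 = 1.083132
Chained index = 100 × 0.991391 × 1.181780 × 1.083132 = 126.9004

126.90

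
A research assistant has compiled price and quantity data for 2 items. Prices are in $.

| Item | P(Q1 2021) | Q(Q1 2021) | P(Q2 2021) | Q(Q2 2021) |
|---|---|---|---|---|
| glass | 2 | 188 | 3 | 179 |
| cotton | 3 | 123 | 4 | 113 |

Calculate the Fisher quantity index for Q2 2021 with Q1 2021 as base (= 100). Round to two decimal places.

Laspeyres component (base-period weights):
ΣP(Q1 2021)Q(Q2 2021) = 2×179 + 3×113 = 358 + 339 = 697
ΣP(Q1 2021)Q(Q1 2021) = 2×188 + 3×123 = 376 + 369 = 745
L = 697 / 745 × 100 = 93.5570
Paasche component (current-period weights):
ΣP(Q2 2021)Q(Q2 2021) = 3×179 + 4×113 = 537 + 452 = 989
ΣP(Q2 2021)Q(Q1 2021) = 3×188 + 4×123 = 564 + 492 = 1056
P = 989 / 1056 × 100 = 93.6553
Fisher = √(L × P) = √(93.5570 × 93.6553) = 93.6062

93.61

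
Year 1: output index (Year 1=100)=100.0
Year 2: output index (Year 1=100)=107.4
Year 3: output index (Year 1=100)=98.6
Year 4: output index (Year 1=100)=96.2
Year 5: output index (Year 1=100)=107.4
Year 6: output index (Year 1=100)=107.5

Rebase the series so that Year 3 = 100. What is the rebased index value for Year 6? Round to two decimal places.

109.03

Rebased(Year 6) = 107.5 / 98.6 × 100 = 109.0264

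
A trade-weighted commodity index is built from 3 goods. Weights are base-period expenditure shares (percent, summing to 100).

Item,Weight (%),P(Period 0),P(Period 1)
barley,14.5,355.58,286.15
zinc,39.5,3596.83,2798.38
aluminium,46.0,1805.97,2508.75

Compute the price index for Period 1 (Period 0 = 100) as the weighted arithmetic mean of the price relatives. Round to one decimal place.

barley: 14.5 × (286.15/355.58) = 14.5 × 0.804742 = 11.6688
zinc: 39.5 × (2798.38/3596.83) = 39.5 × 0.778013 = 30.7315
aluminium: 46.0 × (2508.75/1805.97) = 46.0 × 1.389143 = 63.9006
Index = Σ wᵢ·(p₁ᵢ/p₀ᵢ) = 11.6688 + 30.7315 + 63.9006 = 106.3008

106.3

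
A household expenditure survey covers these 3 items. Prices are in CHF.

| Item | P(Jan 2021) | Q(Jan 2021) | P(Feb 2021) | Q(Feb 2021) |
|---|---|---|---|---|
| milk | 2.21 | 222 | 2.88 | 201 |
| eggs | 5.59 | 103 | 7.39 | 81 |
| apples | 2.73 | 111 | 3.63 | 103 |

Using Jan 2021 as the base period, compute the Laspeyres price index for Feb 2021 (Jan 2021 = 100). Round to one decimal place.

Laspeyres price index uses base-period quantities as weights.
ΣP(Feb 2021)·Q(Jan 2021) = 2.88×222 + 7.39×103 + 3.63×111 = 639.36 + 761.17 + 402.93 = 1803.46
ΣP(Jan 2021)·Q(Jan 2021) = 2.21×222 + 5.59×103 + 2.73×111 = 490.62 + 575.77 + 303.03 = 1369.42
Index = 1803.46 / 1369.42 × 100 = 131.6952

131.7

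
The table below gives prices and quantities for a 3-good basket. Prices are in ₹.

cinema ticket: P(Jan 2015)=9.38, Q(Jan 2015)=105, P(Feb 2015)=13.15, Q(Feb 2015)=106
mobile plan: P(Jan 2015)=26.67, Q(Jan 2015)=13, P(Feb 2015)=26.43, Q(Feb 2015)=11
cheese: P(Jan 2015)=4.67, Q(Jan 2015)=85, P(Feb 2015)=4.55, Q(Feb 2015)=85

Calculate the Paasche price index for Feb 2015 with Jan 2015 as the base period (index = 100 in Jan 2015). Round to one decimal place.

123.0

Paasche price index uses current-period quantities as weights.
ΣP(Feb 2015)·Q(Feb 2015) = 13.15×106 + 26.43×11 + 4.55×85 = 1393.9 + 290.73 + 386.75 = 2071.38
ΣP(Jan 2015)·Q(Feb 2015) = 9.38×106 + 26.67×11 + 4.67×85 = 994.28 + 293.37 + 396.95 = 1684.6
Index = 2071.38 / 1684.6 × 100 = 122.9598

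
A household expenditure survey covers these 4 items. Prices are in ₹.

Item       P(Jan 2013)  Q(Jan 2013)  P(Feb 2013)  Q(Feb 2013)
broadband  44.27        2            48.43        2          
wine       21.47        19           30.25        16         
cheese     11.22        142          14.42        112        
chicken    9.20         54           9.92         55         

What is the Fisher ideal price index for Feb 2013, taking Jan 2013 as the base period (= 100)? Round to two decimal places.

Laspeyres component (base-period weights):
ΣP(Feb 2013)Q(Jan 2013) = 48.43×2 + 30.25×19 + 14.42×142 + 9.92×54 = 96.86 + 574.75 + 2047.64 + 535.68 = 3254.93
ΣP(Jan 2013)Q(Jan 2013) = 44.27×2 + 21.47×19 + 11.22×142 + 9.20×54 = 88.54 + 407.93 + 1593.24 + 496.8 = 2586.51
L = 3254.93 / 2586.51 × 100 = 125.8425
Paasche component (current-period weights):
ΣP(Feb 2013)Q(Feb 2013) = 48.43×2 + 30.25×16 + 14.42×112 + 9.92×55 = 96.86 + 484 + 1615.04 + 545.6 = 2741.5
ΣP(Jan 2013)Q(Feb 2013) = 44.27×2 + 21.47×16 + 11.22×112 + 9.20×55 = 88.54 + 343.52 + 1256.64 + 506 = 2194.7
P = 2741.5 / 2194.7 × 100 = 124.9146
Fisher = √(L × P) = √(125.8425 × 124.9146) = 125.3777

125.38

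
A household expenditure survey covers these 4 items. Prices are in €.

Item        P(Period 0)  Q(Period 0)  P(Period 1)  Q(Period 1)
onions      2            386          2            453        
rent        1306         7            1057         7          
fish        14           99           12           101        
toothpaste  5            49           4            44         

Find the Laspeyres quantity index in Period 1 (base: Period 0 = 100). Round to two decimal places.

Laspeyres quantity index uses base-period prices as weights.
ΣP(Period 0)·Q(Period 1) = 2×453 + 1306×7 + 14×101 + 5×44 = 906 + 9142 + 1414 + 220 = 11682
ΣP(Period 0)·Q(Period 0) = 2×386 + 1306×7 + 14×99 + 5×49 = 772 + 9142 + 1386 + 245 = 11545
Index = 11682 / 11545 × 100 = 101.1867

101.19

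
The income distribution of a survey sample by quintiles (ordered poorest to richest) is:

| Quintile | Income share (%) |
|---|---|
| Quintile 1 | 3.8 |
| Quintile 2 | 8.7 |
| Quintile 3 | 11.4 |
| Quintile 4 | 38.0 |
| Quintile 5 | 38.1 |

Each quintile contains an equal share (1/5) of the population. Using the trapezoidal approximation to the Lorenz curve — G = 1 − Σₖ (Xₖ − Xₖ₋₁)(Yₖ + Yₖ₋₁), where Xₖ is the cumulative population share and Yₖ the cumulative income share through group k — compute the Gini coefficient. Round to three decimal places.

Cumulative income shares Yₖ: 0.0380, 0.1250, 0.2390, 0.6190, 1.0000
Σ (Xₖ−Xₖ₋₁)(Yₖ+Yₖ₋₁) = (1/5)(0.0380+0.0000) + (1/5)(0.1250+0.0380) + (1/5)(0.2390+0.1250) + (1/5)(0.6190+0.2390) + (1/5)(1.0000+0.6190)
  = 0.0076 + 0.0326 + 0.0728 + 0.1716 + 0.3238 = 0.6084
G = 1 − 0.6084 = 0.3916

0.392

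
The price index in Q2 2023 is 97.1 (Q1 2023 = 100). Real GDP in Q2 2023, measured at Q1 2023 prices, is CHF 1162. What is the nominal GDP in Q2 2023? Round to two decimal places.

1128.30

Nominal = Real × (Index/100) = 1162 × (97.1/100)
        = 1162 × 0.971 = 1128.3020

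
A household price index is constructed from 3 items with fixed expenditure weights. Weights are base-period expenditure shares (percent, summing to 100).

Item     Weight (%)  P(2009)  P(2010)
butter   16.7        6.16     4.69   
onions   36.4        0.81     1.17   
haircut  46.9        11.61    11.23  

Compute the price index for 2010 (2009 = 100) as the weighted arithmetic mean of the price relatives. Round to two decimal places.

110.66

butter: 16.7 × (4.69/6.16) = 16.7 × 0.761364 = 12.7148
onions: 36.4 × (1.17/0.81) = 36.4 × 1.444444 = 52.5778
haircut: 46.9 × (11.23/11.61) = 46.9 × 0.967270 = 45.3649
Index = Σ wᵢ·(p₁ᵢ/p₀ᵢ) = 12.7148 + 52.5778 + 45.3649 = 110.6575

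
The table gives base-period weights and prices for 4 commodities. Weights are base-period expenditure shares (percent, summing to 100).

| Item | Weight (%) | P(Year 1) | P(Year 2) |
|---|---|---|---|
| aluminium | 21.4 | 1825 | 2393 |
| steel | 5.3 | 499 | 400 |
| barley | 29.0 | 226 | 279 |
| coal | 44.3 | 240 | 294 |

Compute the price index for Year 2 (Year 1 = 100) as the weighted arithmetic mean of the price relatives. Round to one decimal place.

122.4

aluminium: 21.4 × (2393/1825) = 21.4 × 1.311233 = 28.0604
steel: 5.3 × (400/499) = 5.3 × 0.801603 = 4.2485
barley: 29.0 × (279/226) = 29.0 × 1.234513 = 35.8009
coal: 44.3 × (294/240) = 44.3 × 1.225000 = 54.2675
Index = Σ wᵢ·(p₁ᵢ/p₀ᵢ) = 28.0604 + 4.2485 + 35.8009 + 54.2675 = 122.3773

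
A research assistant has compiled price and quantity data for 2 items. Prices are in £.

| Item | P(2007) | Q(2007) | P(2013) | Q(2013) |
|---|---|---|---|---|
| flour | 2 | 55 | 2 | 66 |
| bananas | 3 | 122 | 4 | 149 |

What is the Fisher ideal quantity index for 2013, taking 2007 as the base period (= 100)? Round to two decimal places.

121.69

Laspeyres component (base-period weights):
ΣP(2007)Q(2013) = 2×66 + 3×149 = 132 + 447 = 579
ΣP(2007)Q(2007) = 2×55 + 3×122 = 110 + 366 = 476
L = 579 / 476 × 100 = 121.6387
Paasche component (current-period weights):
ΣP(2013)Q(2013) = 2×66 + 4×149 = 132 + 596 = 728
ΣP(2013)Q(2007) = 2×55 + 4×122 = 110 + 488 = 598
P = 728 / 598 × 100 = 121.7391
Fisher = √(L × P) = √(121.6387 × 121.7391) = 121.6889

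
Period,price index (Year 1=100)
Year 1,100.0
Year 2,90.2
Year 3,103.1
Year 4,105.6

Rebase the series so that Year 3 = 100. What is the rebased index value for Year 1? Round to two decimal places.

96.99

Rebased(Year 1) = 100.0 / 103.1 × 100 = 96.9932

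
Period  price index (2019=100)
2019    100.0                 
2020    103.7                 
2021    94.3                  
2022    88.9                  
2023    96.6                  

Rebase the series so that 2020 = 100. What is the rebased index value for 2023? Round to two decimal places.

93.15

Rebased(2023) = 96.6 / 103.7 × 100 = 93.1533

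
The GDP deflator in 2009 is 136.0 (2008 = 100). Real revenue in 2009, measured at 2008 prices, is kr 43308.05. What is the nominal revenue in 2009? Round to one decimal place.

Nominal = Real × (Index/100) = 43308.05 × (136.0/100)
        = 43308.05 × 1.360 = 58898.9480

58898.9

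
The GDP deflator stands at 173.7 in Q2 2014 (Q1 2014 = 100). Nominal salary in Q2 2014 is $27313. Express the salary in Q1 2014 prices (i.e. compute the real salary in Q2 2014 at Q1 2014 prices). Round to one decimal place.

Real = Nominal ÷ (Index/100) = 27313 ÷ (173.7/100)
     = 27313 ÷ 1.737 = 15724.2372

15724.2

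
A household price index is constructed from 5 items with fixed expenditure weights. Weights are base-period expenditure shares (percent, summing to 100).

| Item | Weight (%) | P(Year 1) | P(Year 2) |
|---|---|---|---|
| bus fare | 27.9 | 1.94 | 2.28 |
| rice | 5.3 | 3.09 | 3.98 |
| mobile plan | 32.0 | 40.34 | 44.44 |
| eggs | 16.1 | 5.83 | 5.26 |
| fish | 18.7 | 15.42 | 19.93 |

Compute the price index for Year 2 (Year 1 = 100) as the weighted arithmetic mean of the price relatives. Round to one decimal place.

113.6

bus fare: 27.9 × (2.28/1.94) = 27.9 × 1.175258 = 32.7897
rice: 5.3 × (3.98/3.09) = 5.3 × 1.288026 = 6.8265
mobile plan: 32.0 × (44.44/40.34) = 32.0 × 1.101636 = 35.2524
eggs: 16.1 × (5.26/5.83) = 16.1 × 0.902230 = 14.5259
fish: 18.7 × (19.93/15.42) = 18.7 × 1.292477 = 24.1693
Index = Σ wᵢ·(p₁ᵢ/p₀ᵢ) = 32.7897 + 6.8265 + 35.2524 + 14.5259 + 24.1693 = 113.5638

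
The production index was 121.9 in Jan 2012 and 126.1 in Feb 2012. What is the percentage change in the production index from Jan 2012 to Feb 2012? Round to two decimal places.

3.45%

Change = (126.1 − 121.9) / 121.9 × 100
       = 4.2 / 121.9 × 100 = 3.4454%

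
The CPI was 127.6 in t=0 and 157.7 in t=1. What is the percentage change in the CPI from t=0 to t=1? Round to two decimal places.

23.59%

Change = (157.7 − 127.6) / 127.6 × 100
       = 30.1 / 127.6 × 100 = 23.5893%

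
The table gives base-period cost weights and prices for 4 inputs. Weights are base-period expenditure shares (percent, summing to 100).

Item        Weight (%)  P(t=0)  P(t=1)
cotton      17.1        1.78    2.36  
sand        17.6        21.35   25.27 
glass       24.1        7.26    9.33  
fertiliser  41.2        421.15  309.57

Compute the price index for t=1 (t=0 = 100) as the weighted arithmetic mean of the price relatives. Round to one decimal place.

cotton: 17.1 × (2.36/1.78) = 17.1 × 1.325843 = 22.6719
sand: 17.6 × (25.27/21.35) = 17.6 × 1.183607 = 20.8315
glass: 24.1 × (9.33/7.26) = 24.1 × 1.285124 = 30.9715
fertiliser: 41.2 × (309.57/421.15) = 41.2 × 0.735059 = 30.2844
Index = Σ wᵢ·(p₁ᵢ/p₀ᵢ) = 22.6719 + 20.8315 + 30.9715 + 30.2844 = 104.7593

104.8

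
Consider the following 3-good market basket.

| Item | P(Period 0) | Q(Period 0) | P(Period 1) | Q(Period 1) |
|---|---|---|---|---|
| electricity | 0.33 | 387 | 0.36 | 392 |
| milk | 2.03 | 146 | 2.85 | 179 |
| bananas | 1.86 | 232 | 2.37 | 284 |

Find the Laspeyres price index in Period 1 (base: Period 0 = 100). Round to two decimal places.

Laspeyres price index uses base-period quantities as weights.
ΣP(Period 1)·Q(Period 0) = 0.36×387 + 2.85×146 + 2.37×232 = 139.32 + 416.1 + 549.84 = 1105.26
ΣP(Period 0)·Q(Period 0) = 0.33×387 + 2.03×146 + 1.86×232 = 127.71 + 296.38 + 431.52 = 855.61
Index = 1105.26 / 855.61 × 100 = 129.1780

129.18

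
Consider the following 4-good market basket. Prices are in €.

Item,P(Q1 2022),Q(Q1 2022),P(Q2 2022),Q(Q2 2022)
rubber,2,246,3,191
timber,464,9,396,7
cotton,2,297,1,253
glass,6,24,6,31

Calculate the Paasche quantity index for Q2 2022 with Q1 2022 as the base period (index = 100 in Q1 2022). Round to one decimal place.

Paasche quantity index uses current-period prices as weights.
ΣP(Q2 2022)·Q(Q2 2022) = 3×191 + 396×7 + 1×253 + 6×31 = 573 + 2772 + 253 + 186 = 3784
ΣP(Q2 2022)·Q(Q1 2022) = 3×246 + 396×9 + 1×297 + 6×24 = 738 + 3564 + 297 + 144 = 4743
Index = 3784 / 4743 × 100 = 79.7807

79.8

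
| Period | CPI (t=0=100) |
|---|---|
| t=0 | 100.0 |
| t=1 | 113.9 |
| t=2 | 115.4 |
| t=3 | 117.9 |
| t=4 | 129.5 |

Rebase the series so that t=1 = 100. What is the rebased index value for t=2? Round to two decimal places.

Rebased(t=2) = 115.4 / 113.9 × 100 = 101.3169

101.32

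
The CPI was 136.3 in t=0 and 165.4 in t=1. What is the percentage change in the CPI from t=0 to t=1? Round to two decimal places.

Change = (165.4 − 136.3) / 136.3 × 100
       = 29.1 / 136.3 × 100 = 21.3500%

21.35%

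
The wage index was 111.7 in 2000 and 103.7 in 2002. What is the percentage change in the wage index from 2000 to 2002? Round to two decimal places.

-7.16%

Change = (103.7 − 111.7) / 111.7 × 100
       = -8.0 / 111.7 × 100 = -7.1620%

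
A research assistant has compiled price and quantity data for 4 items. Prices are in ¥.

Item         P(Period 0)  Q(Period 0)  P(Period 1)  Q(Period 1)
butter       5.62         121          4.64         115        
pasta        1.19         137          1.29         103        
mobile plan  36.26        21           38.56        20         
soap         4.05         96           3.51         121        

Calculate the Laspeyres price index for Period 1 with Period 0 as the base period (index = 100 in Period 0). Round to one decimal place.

Laspeyres price index uses base-period quantities as weights.
ΣP(Period 1)·Q(Period 0) = 4.64×121 + 1.29×137 + 38.56×21 + 3.51×96 = 561.44 + 176.73 + 809.76 + 336.96 = 1884.89
ΣP(Period 0)·Q(Period 0) = 5.62×121 + 1.19×137 + 36.26×21 + 4.05×96 = 680.02 + 163.03 + 761.46 + 388.8 = 1993.31
Index = 1884.89 / 1993.31 × 100 = 94.5608

94.6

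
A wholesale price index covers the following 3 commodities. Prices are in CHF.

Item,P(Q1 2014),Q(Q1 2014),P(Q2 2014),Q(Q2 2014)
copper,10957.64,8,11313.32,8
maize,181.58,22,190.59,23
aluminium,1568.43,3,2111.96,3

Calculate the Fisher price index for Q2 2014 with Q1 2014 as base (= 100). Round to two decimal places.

Laspeyres component (base-period weights):
ΣP(Q2 2014)Q(Q1 2014) = 11313.32×8 + 190.59×22 + 2111.96×3 = 90506.56 + 4192.98 + 6335.88 = 101035.42
ΣP(Q1 2014)Q(Q1 2014) = 10957.64×8 + 181.58×22 + 1568.43×3 = 87661.12 + 3994.76 + 4705.29 = 96361.17
L = 101035.42 / 96361.17 × 100 = 104.8508
Paasche component (current-period weights):
ΣP(Q2 2014)Q(Q2 2014) = 11313.32×8 + 190.59×23 + 2111.96×3 = 90506.56 + 4383.57 + 6335.88 = 101226.01
ΣP(Q1 2014)Q(Q2 2014) = 10957.64×8 + 181.58×23 + 1568.43×3 = 87661.12 + 4176.34 + 4705.29 = 96542.75
P = 101226.01 / 96542.75 × 100 = 104.8510
Fisher = √(L × P) = √(104.8508 × 104.8510) = 104.8509

104.85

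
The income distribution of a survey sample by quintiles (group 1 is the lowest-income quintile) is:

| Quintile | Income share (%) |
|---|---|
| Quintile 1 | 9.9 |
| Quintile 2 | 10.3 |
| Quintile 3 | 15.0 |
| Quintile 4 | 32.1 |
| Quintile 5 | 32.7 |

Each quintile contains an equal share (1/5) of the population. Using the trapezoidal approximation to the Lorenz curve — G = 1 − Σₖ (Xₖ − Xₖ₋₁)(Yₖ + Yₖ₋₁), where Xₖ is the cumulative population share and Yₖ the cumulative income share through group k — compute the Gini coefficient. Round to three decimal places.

0.270

Cumulative income shares Yₖ: 0.0990, 0.2020, 0.3520, 0.6730, 1.0000
Σ (Xₖ−Xₖ₋₁)(Yₖ+Yₖ₋₁) = (1/5)(0.0990+0.0000) + (1/5)(0.2020+0.0990) + (1/5)(0.3520+0.2020) + (1/5)(0.6730+0.3520) + (1/5)(1.0000+0.6730)
  = 0.0198 + 0.0602 + 0.1108 + 0.2050 + 0.3346 = 0.7304
G = 1 − 0.7304 = 0.2696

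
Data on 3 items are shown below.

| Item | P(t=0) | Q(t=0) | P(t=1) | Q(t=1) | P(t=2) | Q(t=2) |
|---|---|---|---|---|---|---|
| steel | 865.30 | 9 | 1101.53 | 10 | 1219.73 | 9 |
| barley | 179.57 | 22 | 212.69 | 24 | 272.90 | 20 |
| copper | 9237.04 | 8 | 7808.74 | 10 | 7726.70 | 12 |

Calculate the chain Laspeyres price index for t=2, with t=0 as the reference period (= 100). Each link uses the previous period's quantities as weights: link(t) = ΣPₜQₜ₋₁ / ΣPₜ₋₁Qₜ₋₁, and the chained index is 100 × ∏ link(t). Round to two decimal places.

Link t=0→t=1:
ΣP(t=1)Q(t=0) = 1101.53×9 + 212.69×22 + 7808.74×8 = 9913.77 + 4679.18 + 62469.92 = 77062.87
ΣP(t=0)Q(t=0) = 865.30×9 + 179.57×22 + 9237.04×8 = 7787.7 + 3950.54 + 73896.32 = 85634.56
link = 77062.87/85634.56 = 0.899904
Link t=1→t=2:
ΣP(t=2)Q(t=1) = 1219.73×10 + 272.90×24 + 7726.70×10 = 12197.3 + 6549.6 + 77267 = 96013.9
ΣP(t=1)Q(t=1) = 1101.53×10 + 212.69×24 + 7808.74×10 = 11015.3 + 5104.56 + 78087.4 = 94207.26
link = 96013.9/94207.26 = 1.019177
Chained index = 100 × 0.899904 × 1.019177 = 91.7162

91.72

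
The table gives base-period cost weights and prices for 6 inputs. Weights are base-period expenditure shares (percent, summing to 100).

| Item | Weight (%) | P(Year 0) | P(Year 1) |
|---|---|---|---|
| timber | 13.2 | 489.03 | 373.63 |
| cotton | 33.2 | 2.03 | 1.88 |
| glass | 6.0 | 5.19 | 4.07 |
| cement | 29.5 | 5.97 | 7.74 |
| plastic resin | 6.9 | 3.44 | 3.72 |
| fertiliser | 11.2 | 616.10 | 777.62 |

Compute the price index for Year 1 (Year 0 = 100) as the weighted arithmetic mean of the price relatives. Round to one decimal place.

timber: 13.2 × (373.63/489.03) = 13.2 × 0.764023 = 10.0851
cotton: 33.2 × (1.88/2.03) = 33.2 × 0.926108 = 30.7468
glass: 6.0 × (4.07/5.19) = 6.0 × 0.784200 = 4.7052
cement: 29.5 × (7.74/5.97) = 29.5 × 1.296482 = 38.2462
plastic resin: 6.9 × (3.72/3.44) = 6.9 × 1.081395 = 7.4616
fertiliser: 11.2 × (777.62/616.10) = 11.2 × 1.262165 = 14.1363
Index = Σ wᵢ·(p₁ᵢ/p₀ᵢ) = 10.0851 + 30.7468 + 4.7052 + 38.2462 + 7.4616 + 14.1363 = 105.3812

105.4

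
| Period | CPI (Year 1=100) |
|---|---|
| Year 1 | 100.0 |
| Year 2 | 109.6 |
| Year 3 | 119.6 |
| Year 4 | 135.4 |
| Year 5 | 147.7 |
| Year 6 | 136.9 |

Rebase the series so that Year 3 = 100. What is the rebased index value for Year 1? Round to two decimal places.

83.61

Rebased(Year 1) = 100.0 / 119.6 × 100 = 83.6120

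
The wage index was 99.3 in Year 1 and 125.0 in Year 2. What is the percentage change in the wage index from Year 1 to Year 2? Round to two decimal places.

Change = (125.0 − 99.3) / 99.3 × 100
       = 25.7 / 99.3 × 100 = 25.8812%

25.88%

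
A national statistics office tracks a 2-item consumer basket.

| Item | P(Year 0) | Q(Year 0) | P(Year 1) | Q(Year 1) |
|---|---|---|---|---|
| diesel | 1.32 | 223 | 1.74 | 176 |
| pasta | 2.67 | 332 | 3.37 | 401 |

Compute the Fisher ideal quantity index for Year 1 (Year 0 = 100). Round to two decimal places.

110.18

Laspeyres component (base-period weights):
ΣP(Year 0)Q(Year 1) = 1.32×176 + 2.67×401 = 232.32 + 1070.67 = 1302.99
ΣP(Year 0)Q(Year 0) = 1.32×223 + 2.67×332 = 294.36 + 886.44 = 1180.8
L = 1302.99 / 1180.8 × 100 = 110.3481
Paasche component (current-period weights):
ΣP(Year 1)Q(Year 1) = 1.74×176 + 3.37×401 = 306.24 + 1351.37 = 1657.61
ΣP(Year 1)Q(Year 0) = 1.74×223 + 3.37×332 = 388.02 + 1118.84 = 1506.86
P = 1657.61 / 1506.86 × 100 = 110.0042
Fisher = √(L × P) = √(110.3481 × 110.0042) = 110.1760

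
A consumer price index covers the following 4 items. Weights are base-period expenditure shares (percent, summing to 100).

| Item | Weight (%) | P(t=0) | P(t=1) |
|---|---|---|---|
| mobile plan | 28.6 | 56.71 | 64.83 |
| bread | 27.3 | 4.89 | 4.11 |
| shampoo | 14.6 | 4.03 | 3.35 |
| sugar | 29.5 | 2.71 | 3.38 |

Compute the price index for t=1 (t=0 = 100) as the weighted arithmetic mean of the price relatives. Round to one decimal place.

mobile plan: 28.6 × (64.83/56.71) = 28.6 × 1.143185 = 32.6951
bread: 27.3 × (4.11/4.89) = 27.3 × 0.840491 = 22.9454
shampoo: 14.6 × (3.35/4.03) = 14.6 × 0.831266 = 12.1365
sugar: 29.5 × (3.38/2.71) = 29.5 × 1.247232 = 36.7934
Index = Σ wᵢ·(p₁ᵢ/p₀ᵢ) = 32.6951 + 22.9454 + 12.1365 + 36.7934 = 104.5703

104.6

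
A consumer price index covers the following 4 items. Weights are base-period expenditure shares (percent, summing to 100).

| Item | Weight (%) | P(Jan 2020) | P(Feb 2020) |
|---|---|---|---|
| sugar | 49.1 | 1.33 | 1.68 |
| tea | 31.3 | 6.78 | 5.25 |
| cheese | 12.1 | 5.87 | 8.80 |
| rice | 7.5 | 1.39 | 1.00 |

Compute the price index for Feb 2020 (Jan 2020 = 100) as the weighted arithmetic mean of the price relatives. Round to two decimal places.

sugar: 49.1 × (1.68/1.33) = 49.1 × 1.263158 = 62.0211
tea: 31.3 × (5.25/6.78) = 31.3 × 0.774336 = 24.2367
cheese: 12.1 × (8.80/5.87) = 12.1 × 1.499148 = 18.1397
rice: 7.5 × (1.00/1.39) = 7.5 × 0.719424 = 5.3957
Index = Σ wᵢ·(p₁ᵢ/p₀ᵢ) = 62.0211 + 24.2367 + 18.1397 + 5.3957 = 109.7932

109.79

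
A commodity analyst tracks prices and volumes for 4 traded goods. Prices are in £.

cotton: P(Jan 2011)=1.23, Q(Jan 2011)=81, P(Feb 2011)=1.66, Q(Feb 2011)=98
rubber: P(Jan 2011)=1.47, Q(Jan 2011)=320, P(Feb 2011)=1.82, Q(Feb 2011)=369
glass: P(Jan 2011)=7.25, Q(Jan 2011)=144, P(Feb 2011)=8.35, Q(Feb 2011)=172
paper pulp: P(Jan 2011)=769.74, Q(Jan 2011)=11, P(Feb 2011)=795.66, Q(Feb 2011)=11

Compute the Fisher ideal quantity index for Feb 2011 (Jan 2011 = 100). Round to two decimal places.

Laspeyres component (base-period weights):
ΣP(Jan 2011)Q(Feb 2011) = 1.23×98 + 1.47×369 + 7.25×172 + 769.74×11 = 120.54 + 542.43 + 1247 + 8467.14 = 10377.11
ΣP(Jan 2011)Q(Jan 2011) = 1.23×81 + 1.47×320 + 7.25×144 + 769.74×11 = 99.63 + 470.4 + 1044 + 8467.14 = 10081.17
L = 10377.11 / 10081.17 × 100 = 102.9356
Paasche component (current-period weights):
ΣP(Feb 2011)Q(Feb 2011) = 1.66×98 + 1.82×369 + 8.35×172 + 795.66×11 = 162.68 + 671.58 + 1436.2 + 8752.26 = 11022.72
ΣP(Feb 2011)Q(Jan 2011) = 1.66×81 + 1.82×320 + 8.35×144 + 795.66×11 = 134.46 + 582.4 + 1202.4 + 8752.26 = 10671.52
P = 11022.72 / 10671.52 × 100 = 103.2910
Fisher = √(L × P) = √(102.9356 × 103.2910) = 103.1131

103.11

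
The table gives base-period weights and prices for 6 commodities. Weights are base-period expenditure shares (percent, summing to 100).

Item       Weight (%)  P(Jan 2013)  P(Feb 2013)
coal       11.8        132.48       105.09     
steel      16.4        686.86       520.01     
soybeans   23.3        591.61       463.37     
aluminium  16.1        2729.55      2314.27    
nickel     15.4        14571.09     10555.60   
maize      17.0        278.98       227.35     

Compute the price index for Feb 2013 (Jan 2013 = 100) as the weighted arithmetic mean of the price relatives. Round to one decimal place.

78.7

coal: 11.8 × (105.09/132.48) = 11.8 × 0.793252 = 9.3604
steel: 16.4 × (520.01/686.86) = 16.4 × 0.757083 = 12.4162
soybeans: 23.3 × (463.37/591.61) = 23.3 × 0.783236 = 18.2494
aluminium: 16.1 × (2314.27/2729.55) = 16.1 × 0.847858 = 13.6505
nickel: 15.4 × (10555.60/14571.09) = 15.4 × 0.724421 = 11.1561
maize: 17.0 × (227.35/278.98) = 17.0 × 0.814933 = 13.8539
Index = Σ wᵢ·(p₁ᵢ/p₀ᵢ) = 9.3604 + 12.4162 + 18.2494 + 13.6505 + 11.1561 + 13.8539 = 78.6864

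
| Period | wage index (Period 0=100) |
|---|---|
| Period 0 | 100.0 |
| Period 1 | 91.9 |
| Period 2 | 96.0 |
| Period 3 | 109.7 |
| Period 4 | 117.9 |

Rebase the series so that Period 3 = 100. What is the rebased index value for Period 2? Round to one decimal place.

Rebased(Period 2) = 96.0 / 109.7 × 100 = 87.5114

87.5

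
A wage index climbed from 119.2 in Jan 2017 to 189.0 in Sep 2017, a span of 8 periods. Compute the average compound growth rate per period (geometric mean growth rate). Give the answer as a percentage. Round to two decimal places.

5.93%

Growth factor = (189.0/119.2)^(1/8) = (1.585570)^(1/8) = 1.059310
Growth rate = 1.059310 − 1 = 0.059310 = 5.9310%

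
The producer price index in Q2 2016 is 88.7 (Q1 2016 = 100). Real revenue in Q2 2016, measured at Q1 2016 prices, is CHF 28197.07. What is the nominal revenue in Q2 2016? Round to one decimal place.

25010.8

Nominal = Real × (Index/100) = 28197.07 × (88.7/100)
        = 28197.07 × 0.887 = 25010.8011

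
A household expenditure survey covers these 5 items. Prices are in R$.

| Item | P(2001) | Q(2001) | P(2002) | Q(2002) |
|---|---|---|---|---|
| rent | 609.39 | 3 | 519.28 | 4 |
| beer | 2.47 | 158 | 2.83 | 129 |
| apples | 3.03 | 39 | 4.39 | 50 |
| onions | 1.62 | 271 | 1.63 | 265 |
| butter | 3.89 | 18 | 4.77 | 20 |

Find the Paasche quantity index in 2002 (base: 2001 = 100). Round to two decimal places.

Paasche quantity index uses current-period prices as weights.
ΣP(2002)·Q(2002) = 519.28×4 + 2.83×129 + 4.39×50 + 1.63×265 + 4.77×20 = 2077.12 + 365.07 + 219.5 + 431.95 + 95.4 = 3189.04
ΣP(2002)·Q(2001) = 519.28×3 + 2.83×158 + 4.39×39 + 1.63×271 + 4.77×18 = 1557.84 + 447.14 + 171.21 + 441.73 + 85.86 = 2703.78
Index = 3189.04 / 2703.78 × 100 = 117.9475

117.95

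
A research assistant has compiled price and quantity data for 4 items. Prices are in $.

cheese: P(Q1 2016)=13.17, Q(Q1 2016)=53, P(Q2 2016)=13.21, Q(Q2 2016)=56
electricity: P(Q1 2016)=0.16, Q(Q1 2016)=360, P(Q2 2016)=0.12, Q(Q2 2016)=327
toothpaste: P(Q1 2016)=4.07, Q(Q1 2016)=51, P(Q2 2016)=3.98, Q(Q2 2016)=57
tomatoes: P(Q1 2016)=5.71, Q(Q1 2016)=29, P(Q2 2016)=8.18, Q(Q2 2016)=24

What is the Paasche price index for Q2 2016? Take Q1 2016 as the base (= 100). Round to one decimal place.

Paasche price index uses current-period quantities as weights.
ΣP(Q2 2016)·Q(Q2 2016) = 13.21×56 + 0.12×327 + 3.98×57 + 8.18×24 = 739.76 + 39.24 + 226.86 + 196.32 = 1202.18
ΣP(Q1 2016)·Q(Q2 2016) = 13.17×56 + 0.16×327 + 4.07×57 + 5.71×24 = 737.52 + 52.32 + 231.99 + 137.04 = 1158.87
Index = 1202.18 / 1158.87 × 100 = 103.7373

103.7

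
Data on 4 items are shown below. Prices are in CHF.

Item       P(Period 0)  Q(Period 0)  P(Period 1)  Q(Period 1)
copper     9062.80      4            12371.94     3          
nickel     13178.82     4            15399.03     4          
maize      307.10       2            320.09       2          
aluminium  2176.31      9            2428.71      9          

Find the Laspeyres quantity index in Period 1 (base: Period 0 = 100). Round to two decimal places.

Laspeyres quantity index uses base-period prices as weights.
ΣP(Period 0)·Q(Period 1) = 9062.80×3 + 13178.82×4 + 307.10×2 + 2176.31×9 = 27188.4 + 52715.28 + 614.2 + 19586.79 = 100104.67
ΣP(Period 0)·Q(Period 0) = 9062.80×4 + 13178.82×4 + 307.10×2 + 2176.31×9 = 36251.2 + 52715.28 + 614.2 + 19586.79 = 109167.47
Index = 100104.67 / 109167.47 × 100 = 91.6983

91.70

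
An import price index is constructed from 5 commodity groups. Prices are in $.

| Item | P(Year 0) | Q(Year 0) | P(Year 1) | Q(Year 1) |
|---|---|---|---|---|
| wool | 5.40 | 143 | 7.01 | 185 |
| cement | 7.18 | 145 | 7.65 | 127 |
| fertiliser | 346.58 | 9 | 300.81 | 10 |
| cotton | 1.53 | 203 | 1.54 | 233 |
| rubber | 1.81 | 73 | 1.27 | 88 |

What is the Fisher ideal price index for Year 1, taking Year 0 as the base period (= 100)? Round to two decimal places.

Laspeyres component (base-period weights):
ΣP(Year 1)Q(Year 0) = 7.01×143 + 7.65×145 + 300.81×9 + 1.54×203 + 1.27×73 = 1002.43 + 1109.25 + 2707.29 + 312.62 + 92.71 = 5224.3
ΣP(Year 0)Q(Year 0) = 5.40×143 + 7.18×145 + 346.58×9 + 1.53×203 + 1.81×73 = 772.2 + 1041.1 + 3119.22 + 310.59 + 132.13 = 5375.24
L = 5224.3 / 5375.24 × 100 = 97.1919
Paasche component (current-period weights):
ΣP(Year 1)Q(Year 1) = 7.01×185 + 7.65×127 + 300.81×10 + 1.54×233 + 1.27×88 = 1296.85 + 971.55 + 3008.1 + 358.82 + 111.76 = 5747.08
ΣP(Year 0)Q(Year 1) = 5.40×185 + 7.18×127 + 346.58×10 + 1.53×233 + 1.81×88 = 999 + 911.86 + 3465.8 + 356.49 + 159.28 = 5892.43
P = 5747.08 / 5892.43 × 100 = 97.5333
Fisher = √(L × P) = √(97.1919 × 97.5333) = 97.3625

97.36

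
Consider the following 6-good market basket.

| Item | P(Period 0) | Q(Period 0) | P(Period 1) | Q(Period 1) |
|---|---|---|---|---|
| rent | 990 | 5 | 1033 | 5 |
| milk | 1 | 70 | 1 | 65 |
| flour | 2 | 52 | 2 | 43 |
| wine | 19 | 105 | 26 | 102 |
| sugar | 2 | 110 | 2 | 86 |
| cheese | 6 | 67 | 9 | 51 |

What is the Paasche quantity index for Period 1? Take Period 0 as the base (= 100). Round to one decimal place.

Paasche quantity index uses current-period prices as weights.
ΣP(Period 1)·Q(Period 1) = 1033×5 + 1×65 + 2×43 + 26×102 + 2×86 + 9×51 = 5165 + 65 + 86 + 2652 + 172 + 459 = 8599
ΣP(Period 1)·Q(Period 0) = 1033×5 + 1×70 + 2×52 + 26×105 + 2×110 + 9×67 = 5165 + 70 + 104 + 2730 + 220 + 603 = 8892
Index = 8599 / 8892 × 100 = 96.7049

96.7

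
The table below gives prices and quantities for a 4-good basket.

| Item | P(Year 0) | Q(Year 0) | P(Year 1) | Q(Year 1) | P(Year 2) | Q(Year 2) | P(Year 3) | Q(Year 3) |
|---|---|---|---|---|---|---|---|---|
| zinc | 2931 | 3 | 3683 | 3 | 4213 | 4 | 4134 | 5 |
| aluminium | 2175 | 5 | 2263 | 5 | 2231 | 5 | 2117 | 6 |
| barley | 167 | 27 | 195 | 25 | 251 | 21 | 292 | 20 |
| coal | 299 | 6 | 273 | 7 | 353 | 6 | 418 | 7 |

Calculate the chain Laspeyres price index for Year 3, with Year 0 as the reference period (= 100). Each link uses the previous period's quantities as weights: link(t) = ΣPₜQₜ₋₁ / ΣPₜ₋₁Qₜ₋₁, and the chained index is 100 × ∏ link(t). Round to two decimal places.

127.09

Link Year 0→Year 1:
ΣP(Year 1)Q(Year 0) = 3683×3 + 2263×5 + 195×27 + 273×6 = 11049 + 11315 + 5265 + 1638 = 29267
ΣP(Year 0)Q(Year 0) = 2931×3 + 2175×5 + 167×27 + 299×6 = 8793 + 10875 + 4509 + 1794 = 25971
link = 29267/25971 = 1.126911
Link Year 1→Year 2:
ΣP(Year 2)Q(Year 1) = 4213×3 + 2231×5 + 251×25 + 353×7 = 12639 + 11155 + 6275 + 2471 = 32540
ΣP(Year 1)Q(Year 1) = 3683×3 + 2263×5 + 195×25 + 273×7 = 11049 + 11315 + 4875 + 1911 = 29150
link = 32540/29150 = 1.116295
Link Year 2→Year 3:
ΣP(Year 3)Q(Year 2) = 4134×4 + 2117×5 + 292×21 + 418×6 = 16536 + 10585 + 6132 + 2508 = 35761
ΣP(Year 2)Q(Year 2) = 4213×4 + 2231×5 + 251×21 + 353×6 = 16852 + 11155 + 5271 + 2118 = 35396
link = 35761/35396 = 1.010312
Chained index = 100 × 1.126911 × 1.116295 × 1.010312 = 127.0937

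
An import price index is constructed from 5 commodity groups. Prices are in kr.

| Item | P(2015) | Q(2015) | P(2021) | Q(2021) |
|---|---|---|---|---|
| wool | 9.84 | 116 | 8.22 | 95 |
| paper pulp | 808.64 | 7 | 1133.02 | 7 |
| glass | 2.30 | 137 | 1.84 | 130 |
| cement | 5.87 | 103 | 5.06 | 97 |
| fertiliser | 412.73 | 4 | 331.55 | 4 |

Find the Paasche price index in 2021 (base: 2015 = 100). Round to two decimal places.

Paasche price index uses current-period quantities as weights.
ΣP(2021)·Q(2021) = 8.22×95 + 1133.02×7 + 1.84×130 + 5.06×97 + 331.55×4 = 780.9 + 7931.14 + 239.2 + 490.82 + 1326.2 = 10768.26
ΣP(2015)·Q(2021) = 9.84×95 + 808.64×7 + 2.30×130 + 5.87×97 + 412.73×4 = 934.8 + 5660.48 + 299 + 569.39 + 1650.92 = 9114.59
Index = 10768.26 / 9114.59 × 100 = 118.1431

118.14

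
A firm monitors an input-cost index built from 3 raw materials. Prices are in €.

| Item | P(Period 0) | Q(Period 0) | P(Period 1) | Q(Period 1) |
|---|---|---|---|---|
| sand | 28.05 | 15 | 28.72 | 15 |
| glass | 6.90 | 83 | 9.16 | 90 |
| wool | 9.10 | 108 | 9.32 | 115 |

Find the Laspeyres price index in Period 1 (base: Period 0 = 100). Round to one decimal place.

111.2

Laspeyres price index uses base-period quantities as weights.
ΣP(Period 1)·Q(Period 0) = 28.72×15 + 9.16×83 + 9.32×108 = 430.8 + 760.28 + 1006.56 = 2197.64
ΣP(Period 0)·Q(Period 0) = 28.05×15 + 6.90×83 + 9.10×108 = 420.75 + 572.7 + 982.8 = 1976.25
Index = 2197.64 / 1976.25 × 100 = 111.2025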